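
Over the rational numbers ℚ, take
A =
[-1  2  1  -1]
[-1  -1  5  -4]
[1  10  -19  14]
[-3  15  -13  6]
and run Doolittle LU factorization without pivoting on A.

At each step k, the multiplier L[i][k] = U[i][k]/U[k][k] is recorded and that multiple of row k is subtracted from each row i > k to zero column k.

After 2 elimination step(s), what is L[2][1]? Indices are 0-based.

k=0: U[0][0]=-1
  eliminate (1,0): mult=1, new row 1: (0, -3, 4, -3); set L[1][0]=1
  eliminate (2,0): mult=-1, new row 2: (0, 12, -18, 13); set L[2][0]=-1
  eliminate (3,0): mult=3, new row 3: (0, 9, -16, 9); set L[3][0]=3
k=1: U[1][1]=-3
  eliminate (2,1): mult=-4, new row 2: (0, 0, -2, 1); set L[2][1]=-4
  eliminate (3,1): mult=-3, new row 3: (0, 0, -4, 0); set L[3][1]=-3

L[2][1] = -4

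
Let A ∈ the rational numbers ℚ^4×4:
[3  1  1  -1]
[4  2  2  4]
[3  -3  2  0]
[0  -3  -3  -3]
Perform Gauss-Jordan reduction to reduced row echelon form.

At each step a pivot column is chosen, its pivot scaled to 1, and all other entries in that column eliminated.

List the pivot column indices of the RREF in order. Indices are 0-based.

pivot columns: 0, 1, 2, 3

pivot(0,0)=3: scale R0 → (1, 1/3, 1/3, -1/3)
  clear (1,0): R1 −= (4)R0 → (0, 2/3, 2/3, 16/3)
  clear (2,0): R2 −= (3)R0 → (0, -4, 1, 1)
pivot(1,1)=2/3: scale R1 → (0, 1, 1, 8)
  clear (0,1): R0 −= (1/3)R1 → (1, 0, 0, -3)
  clear (2,1): R2 −= (-4)R1 → (0, 0, 5, 33)
  clear (3,1): R3 −= (-3)R1 → (0, 0, 0, 21)
pivot(2,2)=5: scale R2 → (0, 0, 1, 33/5)
  clear (1,2): R1 −= (1)R2 → (0, 1, 0, 7/5)
pivot(3,3)=21: scale R3 → (0, 0, 0, 1)
  clear (0,3): R0 −= (-3)R3 → (1, 0, 0, 0)
  clear (1,3): R1 −= (7/5)R3 → (0, 1, 0, 0)
  clear (2,3): R2 −= (33/5)R3 → (0, 0, 1, 0)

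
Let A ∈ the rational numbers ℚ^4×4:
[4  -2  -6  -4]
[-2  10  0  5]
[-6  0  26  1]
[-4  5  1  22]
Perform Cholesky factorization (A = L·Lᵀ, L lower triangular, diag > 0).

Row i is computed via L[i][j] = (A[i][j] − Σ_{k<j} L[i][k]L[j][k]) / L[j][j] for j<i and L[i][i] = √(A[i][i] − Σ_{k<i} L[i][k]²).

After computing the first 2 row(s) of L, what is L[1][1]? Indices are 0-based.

Step 1: L[0][0] = √(4) = 2.
  L[1][0] = (-2) / L[0][0] = -1.
Step 2: L[1][1] = √(9) = 3.

L[1][1] = 3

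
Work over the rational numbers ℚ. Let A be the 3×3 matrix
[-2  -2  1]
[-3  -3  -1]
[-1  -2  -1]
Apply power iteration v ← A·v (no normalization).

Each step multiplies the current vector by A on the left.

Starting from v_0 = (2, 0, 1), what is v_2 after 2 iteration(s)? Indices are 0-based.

v_2 = (17, 33, 20)

v_0 = (2, 0, 1).
v_1 = A·v_0 = (-3, -7, -3).
v_2 = A·v_1 = (17, 33, 20).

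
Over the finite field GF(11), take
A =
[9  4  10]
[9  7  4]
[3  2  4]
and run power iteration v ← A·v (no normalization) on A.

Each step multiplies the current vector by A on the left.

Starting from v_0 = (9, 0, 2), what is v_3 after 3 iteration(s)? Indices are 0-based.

v_3 = (10, 2, 3)

v_0 = (9, 0, 2).
v_1 = A·v_0 = (2, 1, 2).
v_2 = A·v_1 = (9, 0, 5).
v_3 = A·v_2 = (10, 2, 3).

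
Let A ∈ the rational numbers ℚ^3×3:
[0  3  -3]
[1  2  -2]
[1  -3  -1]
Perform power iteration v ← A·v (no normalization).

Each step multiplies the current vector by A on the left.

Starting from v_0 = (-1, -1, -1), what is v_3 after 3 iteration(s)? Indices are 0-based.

v_3 = (-24, -28, 12)

v_0 = (-1, -1, -1).
v_1 = A·v_0 = (0, -1, 3).
v_2 = A·v_1 = (-12, -8, 0).
v_3 = A·v_2 = (-24, -28, 12).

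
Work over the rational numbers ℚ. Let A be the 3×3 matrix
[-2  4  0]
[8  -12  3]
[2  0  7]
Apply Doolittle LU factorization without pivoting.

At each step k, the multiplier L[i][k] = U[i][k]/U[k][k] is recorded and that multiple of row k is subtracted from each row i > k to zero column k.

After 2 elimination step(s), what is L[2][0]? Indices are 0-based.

L[2][0] = -1

k=0: U[0][0]=-2
  eliminate (1,0): mult=-4, new row 1: (0, 4, 3); set L[1][0]=-4
  eliminate (2,0): mult=-1, new row 2: (0, 4, 7); set L[2][0]=-1
k=1: U[1][1]=4
  eliminate (2,1): mult=1, new row 2: (0, 0, 4); set L[2][1]=1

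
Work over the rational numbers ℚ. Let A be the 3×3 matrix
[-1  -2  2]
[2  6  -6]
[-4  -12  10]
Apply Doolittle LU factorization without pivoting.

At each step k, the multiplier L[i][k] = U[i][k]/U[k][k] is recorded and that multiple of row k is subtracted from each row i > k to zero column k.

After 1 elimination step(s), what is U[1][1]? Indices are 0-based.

[col 0] pivot -1
  R1 -= -2*R0 → (0, 2, -2)  (L[1][0] := -2)
  R2 -= 4*R0 → (0, -4, 2)  (L[2][0] := 4)

U[1][1] = 2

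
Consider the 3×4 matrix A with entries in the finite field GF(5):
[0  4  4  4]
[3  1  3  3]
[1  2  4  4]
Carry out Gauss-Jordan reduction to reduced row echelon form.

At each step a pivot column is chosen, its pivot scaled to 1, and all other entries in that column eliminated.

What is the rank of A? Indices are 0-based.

rank = 3

pivot(0,0): swap R0↔R1
pivot(0,0)=3: scale R0 → (1, 2, 1, 1)
  clear (2,0): R2 −= (1)R0 → (0, 0, 3, 3)
pivot(1,1)=4: scale R1 → (0, 1, 1, 1)
  clear (0,1): R0 −= (2)R1 → (1, 0, 4, 4)
pivot(2,2)=3: scale R2 → (0, 0, 1, 1)
  clear (0,2): R0 −= (4)R2 → (1, 0, 0, 0)
  clear (1,2): R1 −= (1)R2 → (0, 1, 0, 0)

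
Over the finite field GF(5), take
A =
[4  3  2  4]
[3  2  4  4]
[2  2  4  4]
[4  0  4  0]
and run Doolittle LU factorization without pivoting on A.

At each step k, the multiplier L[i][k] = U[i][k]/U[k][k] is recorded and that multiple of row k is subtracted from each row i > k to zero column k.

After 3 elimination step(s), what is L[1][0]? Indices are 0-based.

L[1][0] = 2

k=0: U[0][0]=4
  eliminate (1,0): mult=2, new row 1: (0, 1, 0, 1); set L[1][0]=2
  eliminate (2,0): mult=3, new row 2: (0, 3, 3, 2); set L[2][0]=3
  eliminate (3,0): mult=1, new row 3: (0, 2, 2, 1); set L[3][0]=1
k=1: U[1][1]=1
  eliminate (2,1): mult=3, new row 2: (0, 0, 3, 4); set L[2][1]=3
  eliminate (3,1): mult=2, new row 3: (0, 0, 2, 4); set L[3][1]=2
k=2: U[2][2]=3
  eliminate (3,2): mult=4, new row 3: (0, 0, 0, 3); set L[3][2]=4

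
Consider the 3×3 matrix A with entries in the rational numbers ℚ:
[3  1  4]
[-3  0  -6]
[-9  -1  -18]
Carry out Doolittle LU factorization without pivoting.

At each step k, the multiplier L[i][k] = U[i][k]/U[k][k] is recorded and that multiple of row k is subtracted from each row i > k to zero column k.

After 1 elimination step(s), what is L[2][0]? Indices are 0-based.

L[2][0] = -3

[col 0] pivot 3
  R1 -= -1*R0 → (0, 1, -2)  (L[1][0] := -1)
  R2 -= -3*R0 → (0, 2, -6)  (L[2][0] := -3)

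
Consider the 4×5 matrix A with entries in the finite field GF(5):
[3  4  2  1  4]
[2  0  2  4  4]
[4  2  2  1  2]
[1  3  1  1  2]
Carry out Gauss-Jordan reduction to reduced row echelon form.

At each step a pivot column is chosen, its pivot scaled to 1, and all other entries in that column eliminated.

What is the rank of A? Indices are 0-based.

[1] R0 /= 3  ⇒  (1, 3, 4, 2, 3)
     R1 -= 2·R0  ⇒  (0, 4, 4, 0, 3)
     R2 -= 4·R0  ⇒  (0, 0, 1, 3, 0)
     R3 -= 1·R0  ⇒  (0, 0, 2, 4, 4)
[2] R1 /= 4  ⇒  (0, 1, 1, 0, 2)
     R0 -= 3·R1  ⇒  (1, 0, 1, 2, 2)
[3] R2 /= 1  ⇒  (0, 0, 1, 3, 0)
     R0 -= 1·R2  ⇒  (1, 0, 0, 4, 2)
     R1 -= 1·R2  ⇒  (0, 1, 0, 2, 2)
     R3 -= 2·R2  ⇒  (0, 0, 0, 3, 4)
[4] R3 /= 3  ⇒  (0, 0, 0, 1, 3)
     R0 -= 4·R3  ⇒  (1, 0, 0, 0, 0)
     R1 -= 2·R3  ⇒  (0, 1, 0, 0, 1)
     R2 -= 3·R3  ⇒  (0, 0, 1, 0, 1)

rank = 4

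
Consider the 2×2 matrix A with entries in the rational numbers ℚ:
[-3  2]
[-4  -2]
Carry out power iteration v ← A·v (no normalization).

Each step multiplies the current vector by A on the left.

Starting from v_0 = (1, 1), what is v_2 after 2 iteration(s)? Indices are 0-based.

v_2 = (-9, 16)

v_0 = (1, 1).
v_1 = A·v_0 = (-1, -6).
v_2 = A·v_1 = (-9, 16).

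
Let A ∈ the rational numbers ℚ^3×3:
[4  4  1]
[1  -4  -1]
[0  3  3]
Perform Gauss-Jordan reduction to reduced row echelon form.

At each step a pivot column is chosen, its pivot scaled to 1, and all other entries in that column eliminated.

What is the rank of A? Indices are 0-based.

[1] R0 /= 4  ⇒  (1, 1, 1/4)
     R1 -= 1·R0  ⇒  (0, -5, -5/4)
[2] R1 /= -5  ⇒  (0, 1, 1/4)
     R0 -= 1·R1  ⇒  (1, 0, 0)
     R2 -= 3·R1  ⇒  (0, 0, 9/4)
[3] R2 /= 9/4  ⇒  (0, 0, 1)
     R1 -= 1/4·R2  ⇒  (0, 1, 0)

rank = 3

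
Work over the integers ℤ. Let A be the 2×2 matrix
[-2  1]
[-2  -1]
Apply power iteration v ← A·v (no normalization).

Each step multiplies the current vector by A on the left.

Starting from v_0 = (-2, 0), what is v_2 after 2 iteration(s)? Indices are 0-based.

v_2 = (-4, -12)

v_0 = (-2, 0).
v_1 = A·v_0 = (4, 4).
v_2 = A·v_1 = (-4, -12).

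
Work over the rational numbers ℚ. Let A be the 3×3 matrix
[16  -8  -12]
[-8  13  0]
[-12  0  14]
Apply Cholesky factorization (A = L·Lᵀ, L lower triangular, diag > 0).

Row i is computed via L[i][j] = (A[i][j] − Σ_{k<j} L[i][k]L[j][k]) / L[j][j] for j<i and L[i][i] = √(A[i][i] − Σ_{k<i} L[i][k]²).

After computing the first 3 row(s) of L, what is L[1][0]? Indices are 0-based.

Step 1: L[0][0] = √(16) = 4.
  L[1][0] = (-8) / L[0][0] = -2.
Step 2: L[1][1] = √(9) = 3.
  L[2][0] = (-12) / L[0][0] = -3.
  L[2][1] = (-6) / L[1][1] = -2.
Step 3: L[2][2] = √(1) = 1.

L[1][0] = -2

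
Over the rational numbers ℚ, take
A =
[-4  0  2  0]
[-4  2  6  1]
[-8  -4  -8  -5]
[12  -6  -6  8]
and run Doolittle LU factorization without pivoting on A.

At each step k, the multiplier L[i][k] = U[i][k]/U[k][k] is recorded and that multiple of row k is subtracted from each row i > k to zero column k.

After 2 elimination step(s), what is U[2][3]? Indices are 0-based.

U[2][3] = -3

[col 0] pivot -4
  R1 -= 1*R0 → (0, 2, 4, 1)  (L[1][0] := 1)
  R2 -= 2*R0 → (0, -4, -12, -5)  (L[2][0] := 2)
  R3 -= -3*R0 → (0, -6, 0, 8)  (L[3][0] := -3)
[col 1] pivot 2
  R2 -= -2*R1 → (0, 0, -4, -3)  (L[2][1] := -2)
  R3 -= -3*R1 → (0, 0, 12, 11)  (L[3][1] := -3)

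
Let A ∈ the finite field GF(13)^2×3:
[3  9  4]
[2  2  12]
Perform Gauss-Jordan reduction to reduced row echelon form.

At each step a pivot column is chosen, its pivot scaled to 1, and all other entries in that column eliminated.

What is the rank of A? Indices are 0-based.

pivot(0,0)=3: scale R0 → (1, 3, 10)
  clear (1,0): R1 −= (2)R0 → (0, 9, 5)
pivot(1,1)=9: scale R1 → (0, 1, 2)
  clear (0,1): R0 −= (3)R1 → (1, 0, 4)

rank = 2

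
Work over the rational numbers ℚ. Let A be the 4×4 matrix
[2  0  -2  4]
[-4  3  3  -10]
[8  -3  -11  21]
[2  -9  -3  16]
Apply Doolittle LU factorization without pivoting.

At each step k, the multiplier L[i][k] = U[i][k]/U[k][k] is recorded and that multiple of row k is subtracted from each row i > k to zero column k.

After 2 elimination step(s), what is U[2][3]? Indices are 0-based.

U[2][3] = 3

k=0: U[0][0]=2
  eliminate (1,0): mult=-2, new row 1: (0, 3, -1, -2); set L[1][0]=-2
  eliminate (2,0): mult=4, new row 2: (0, -3, -3, 5); set L[2][0]=4
  eliminate (3,0): mult=1, new row 3: (0, -9, -1, 12); set L[3][0]=1
k=1: U[1][1]=3
  eliminate (2,1): mult=-1, new row 2: (0, 0, -4, 3); set L[2][1]=-1
  eliminate (3,1): mult=-3, new row 3: (0, 0, -4, 6); set L[3][1]=-3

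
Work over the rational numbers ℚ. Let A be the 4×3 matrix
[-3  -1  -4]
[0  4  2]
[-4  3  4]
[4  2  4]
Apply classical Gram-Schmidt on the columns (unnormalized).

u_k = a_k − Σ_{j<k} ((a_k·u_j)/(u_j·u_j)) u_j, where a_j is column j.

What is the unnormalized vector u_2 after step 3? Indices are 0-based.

Step 1: u_0 = a_0 = (-3, 0, -4, 4).
Step 2: u_1 = a_1 − (-1/41)·u_0 = (-44/41, 4, 119/41, 86/41).
Step 3: u_2 = a_2 − (12/41)·u_0 − (1324/1229)·u_1 = (-2416/1229, -2838/1229, 2512/1229, 700/1229).

u_2 = (-2416/1229, -2838/1229, 2512/1229, 700/1229)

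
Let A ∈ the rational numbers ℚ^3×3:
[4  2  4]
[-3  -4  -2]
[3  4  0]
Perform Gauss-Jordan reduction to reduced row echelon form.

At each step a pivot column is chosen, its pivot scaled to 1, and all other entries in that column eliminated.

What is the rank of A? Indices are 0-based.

rank = 3

step 1: normalize row 0 (÷4) = (1, 1/2, 1)
  row 1: subtract -3×row0 = (0, -5/2, 1)
  row 2: subtract 3×row0 = (0, 5/2, -3)
step 2: normalize row 1 (÷-5/2) = (0, 1, -2/5)
  row 0: subtract 1/2×row1 = (1, 0, 6/5)
  row 2: subtract 5/2×row1 = (0, 0, -2)
step 3: normalize row 2 (÷-2) = (0, 0, 1)
  row 0: subtract 6/5×row2 = (1, 0, 0)
  row 1: subtract -2/5×row2 = (0, 1, 0)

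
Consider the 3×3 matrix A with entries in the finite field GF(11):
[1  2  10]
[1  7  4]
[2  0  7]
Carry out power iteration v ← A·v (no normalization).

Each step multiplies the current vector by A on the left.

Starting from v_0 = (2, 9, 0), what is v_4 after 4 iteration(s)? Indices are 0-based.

v_0 = (2, 9, 0).
v_1 = A·v_0 = (9, 10, 4).
v_2 = A·v_1 = (3, 7, 2).
v_3 = A·v_2 = (4, 5, 9).
v_4 = A·v_3 = (5, 9, 5).

v_4 = (5, 9, 5)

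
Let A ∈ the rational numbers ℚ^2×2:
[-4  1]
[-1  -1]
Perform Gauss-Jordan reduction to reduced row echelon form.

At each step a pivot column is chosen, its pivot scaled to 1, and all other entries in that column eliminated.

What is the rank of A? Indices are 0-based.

rank = 2

pivot(0,0)=-4: scale R0 → (1, -1/4)
  clear (1,0): R1 −= (-1)R0 → (0, -5/4)
pivot(1,1)=-5/4: scale R1 → (0, 1)
  clear (0,1): R0 −= (-1/4)R1 → (1, 0)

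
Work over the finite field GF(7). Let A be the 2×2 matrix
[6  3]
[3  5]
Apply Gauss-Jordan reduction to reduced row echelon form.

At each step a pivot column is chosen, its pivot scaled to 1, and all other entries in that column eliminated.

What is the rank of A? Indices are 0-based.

pivot(0,0)=6: scale R0 → (1, 4)
  clear (1,0): R1 −= (3)R0 → (0, 0)
col 1: no nonzero at/below row 1; advance.

rank = 1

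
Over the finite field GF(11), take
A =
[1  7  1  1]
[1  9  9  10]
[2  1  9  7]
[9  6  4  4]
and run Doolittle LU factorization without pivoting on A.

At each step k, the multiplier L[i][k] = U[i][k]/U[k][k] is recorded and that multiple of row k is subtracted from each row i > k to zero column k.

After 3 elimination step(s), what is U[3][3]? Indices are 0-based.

k=0: U[0][0]=1
  eliminate (1,0): mult=1, new row 1: (0, 2, 8, 9); set L[1][0]=1
  eliminate (2,0): mult=2, new row 2: (0, 9, 7, 5); set L[2][0]=2
  eliminate (3,0): mult=9, new row 3: (0, 9, 6, 6); set L[3][0]=9
k=1: U[1][1]=2
  eliminate (2,1): mult=10, new row 2: (0, 0, 4, 3); set L[2][1]=10
  eliminate (3,1): mult=10, new row 3: (0, 0, 3, 4); set L[3][1]=10
k=2: U[2][2]=4
  eliminate (3,2): mult=9, new row 3: (0, 0, 0, 10); set L[3][2]=9

U[3][3] = 10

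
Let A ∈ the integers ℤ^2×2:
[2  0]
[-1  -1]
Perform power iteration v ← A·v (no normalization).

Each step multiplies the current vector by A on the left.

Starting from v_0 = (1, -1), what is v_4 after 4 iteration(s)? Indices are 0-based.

v_4 = (16, -6)

v_0 = (1, -1).
v_1 = A·v_0 = (2, 0).
v_2 = A·v_1 = (4, -2).
v_3 = A·v_2 = (8, -2).
v_4 = A·v_3 = (16, -6).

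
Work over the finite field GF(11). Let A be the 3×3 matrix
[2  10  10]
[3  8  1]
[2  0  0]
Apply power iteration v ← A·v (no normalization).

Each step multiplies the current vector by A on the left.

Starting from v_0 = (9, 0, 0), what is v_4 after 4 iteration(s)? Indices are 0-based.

v_0 = (9, 0, 0).
v_1 = A·v_0 = (7, 5, 7).
v_2 = A·v_1 = (2, 2, 3).
v_3 = A·v_2 = (10, 3, 4).
v_4 = A·v_3 = (2, 3, 9).

v_4 = (2, 3, 9)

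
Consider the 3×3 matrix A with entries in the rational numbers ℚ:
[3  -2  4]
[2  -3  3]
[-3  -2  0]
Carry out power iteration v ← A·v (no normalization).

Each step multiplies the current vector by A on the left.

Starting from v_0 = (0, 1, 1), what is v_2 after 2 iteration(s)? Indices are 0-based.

v_2 = (-2, -2, -6)

v_0 = (0, 1, 1).
v_1 = A·v_0 = (2, 0, -2).
v_2 = A·v_1 = (-2, -2, -6).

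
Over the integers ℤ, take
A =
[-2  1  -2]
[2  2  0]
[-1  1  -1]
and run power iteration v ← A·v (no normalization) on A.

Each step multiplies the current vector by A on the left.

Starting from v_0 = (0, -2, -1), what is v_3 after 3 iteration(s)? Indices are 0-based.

v_3 = (2, -20, -3)

v_0 = (0, -2, -1).
v_1 = A·v_0 = (0, -4, -1).
v_2 = A·v_1 = (-2, -8, -3).
v_3 = A·v_2 = (2, -20, -3).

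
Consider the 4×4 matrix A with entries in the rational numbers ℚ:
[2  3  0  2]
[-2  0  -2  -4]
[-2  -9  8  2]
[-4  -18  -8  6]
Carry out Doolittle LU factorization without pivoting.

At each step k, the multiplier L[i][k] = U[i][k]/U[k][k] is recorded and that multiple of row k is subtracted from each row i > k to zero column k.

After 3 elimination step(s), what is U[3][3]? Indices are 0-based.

Step 1: pivot at (0,0) is 2.
  row1 ← row1 − (-1)·row0  ⇒  L[1][0]=-1, U row1=(0, 3, -2, -2)
  row2 ← row2 − (-1)·row0  ⇒  L[2][0]=-1, U row2=(0, -6, 8, 4)
  row3 ← row3 − (-2)·row0  ⇒  L[3][0]=-2, U row3=(0, -12, -8, 10)
Step 2: pivot at (1,1) is 3.
  row2 ← row2 − (-2)·row1  ⇒  L[2][1]=-2, U row2=(0, 0, 4, 0)
  row3 ← row3 − (-4)·row1  ⇒  L[3][1]=-4, U row3=(0, 0, -16, 2)
Step 3: pivot at (2,2) is 4.
  row3 ← row3 − (-4)·row2  ⇒  L[3][2]=-4, U row3=(0, 0, 0, 2)

U[3][3] = 2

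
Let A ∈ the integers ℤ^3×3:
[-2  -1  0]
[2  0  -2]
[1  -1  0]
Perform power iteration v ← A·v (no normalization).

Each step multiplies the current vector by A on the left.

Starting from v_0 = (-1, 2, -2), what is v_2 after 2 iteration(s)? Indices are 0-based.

v_2 = (-2, 6, -2)

v_0 = (-1, 2, -2).
v_1 = A·v_0 = (0, 2, -3).
v_2 = A·v_1 = (-2, 6, -2).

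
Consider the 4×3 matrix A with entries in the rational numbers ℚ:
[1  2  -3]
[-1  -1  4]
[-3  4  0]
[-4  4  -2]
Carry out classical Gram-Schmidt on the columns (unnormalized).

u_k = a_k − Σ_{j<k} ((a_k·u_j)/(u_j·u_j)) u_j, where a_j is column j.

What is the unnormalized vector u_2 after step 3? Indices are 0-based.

Step 1: u_0 = a_0 = (1, -1, -3, -4).
Step 2: u_1 = a_1 − (-25/27)·u_0 = (79/27, -52/27, 11/9, 8/27).
Step 3: u_2 = a_2 − (1/27)·u_0 − (-461/374)·u_1 = (213/374, 311/187, 55/34, -278/187).

u_2 = (213/374, 311/187, 55/34, -278/187)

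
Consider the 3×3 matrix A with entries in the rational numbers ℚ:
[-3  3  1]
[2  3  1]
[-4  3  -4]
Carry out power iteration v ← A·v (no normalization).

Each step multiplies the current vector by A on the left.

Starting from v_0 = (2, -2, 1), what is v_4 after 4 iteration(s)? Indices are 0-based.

v_0 = (2, -2, 1).
v_1 = A·v_0 = (-11, -1, -18).
v_2 = A·v_1 = (12, -43, 113).
v_3 = A·v_2 = (-52, 8, -629).
v_4 = A·v_3 = (-449, -709, 2748).

v_4 = (-449, -709, 2748)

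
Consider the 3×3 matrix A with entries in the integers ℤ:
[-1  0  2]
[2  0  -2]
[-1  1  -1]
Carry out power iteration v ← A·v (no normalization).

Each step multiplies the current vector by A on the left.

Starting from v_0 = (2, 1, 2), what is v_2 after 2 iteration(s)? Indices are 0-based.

v_0 = (2, 1, 2).
v_1 = A·v_0 = (2, 0, -3).
v_2 = A·v_1 = (-8, 10, 1).

v_2 = (-8, 10, 1)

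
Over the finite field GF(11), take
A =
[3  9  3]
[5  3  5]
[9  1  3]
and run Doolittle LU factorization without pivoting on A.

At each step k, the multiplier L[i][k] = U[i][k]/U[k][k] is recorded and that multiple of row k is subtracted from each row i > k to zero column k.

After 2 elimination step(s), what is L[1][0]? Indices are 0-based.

k=0: U[0][0]=3
  eliminate (1,0): mult=9, new row 1: (0, 10, 0); set L[1][0]=9
  eliminate (2,0): mult=3, new row 2: (0, 7, 5); set L[2][0]=3
k=1: U[1][1]=10
  eliminate (2,1): mult=4, new row 2: (0, 0, 5); set L[2][1]=4

L[1][0] = 9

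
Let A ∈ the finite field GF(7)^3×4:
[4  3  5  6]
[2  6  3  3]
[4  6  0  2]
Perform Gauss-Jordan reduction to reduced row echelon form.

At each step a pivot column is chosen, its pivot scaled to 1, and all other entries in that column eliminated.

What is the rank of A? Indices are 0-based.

rank = 3

step 1: normalize row 0 (÷4) = (1, 6, 3, 5)
  row 1: subtract 2×row0 = (0, 1, 4, 0)
  row 2: subtract 4×row0 = (0, 3, 2, 3)
step 2: normalize row 1 (÷1) = (0, 1, 4, 0)
  row 0: subtract 6×row1 = (1, 0, 0, 5)
  row 2: subtract 3×row1 = (0, 0, 4, 3)
step 3: normalize row 2 (÷4) = (0, 0, 1, 6)
  row 1: subtract 4×row2 = (0, 1, 0, 4)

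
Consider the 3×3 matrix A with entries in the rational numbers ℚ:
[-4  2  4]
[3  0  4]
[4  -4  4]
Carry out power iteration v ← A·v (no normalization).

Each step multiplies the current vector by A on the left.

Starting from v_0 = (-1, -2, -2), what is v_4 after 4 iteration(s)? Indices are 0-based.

v_4 = (700, 264, 328)

v_0 = (-1, -2, -2).
v_1 = A·v_0 = (-8, -11, -4).
v_2 = A·v_1 = (-6, -40, -4).
v_3 = A·v_2 = (-72, -34, 120).
v_4 = A·v_3 = (700, 264, 328).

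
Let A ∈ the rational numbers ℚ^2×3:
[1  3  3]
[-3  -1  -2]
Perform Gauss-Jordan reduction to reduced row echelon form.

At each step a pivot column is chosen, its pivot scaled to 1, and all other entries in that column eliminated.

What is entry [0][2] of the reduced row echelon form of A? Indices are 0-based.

pivot(0,0)=1: scale R0 → (1, 3, 3)
  clear (1,0): R1 −= (-3)R0 → (0, 8, 7)
pivot(1,1)=8: scale R1 → (0, 1, 7/8)
  clear (0,1): R0 −= (3)R1 → (1, 0, 3/8)

M[0][2] = 3/8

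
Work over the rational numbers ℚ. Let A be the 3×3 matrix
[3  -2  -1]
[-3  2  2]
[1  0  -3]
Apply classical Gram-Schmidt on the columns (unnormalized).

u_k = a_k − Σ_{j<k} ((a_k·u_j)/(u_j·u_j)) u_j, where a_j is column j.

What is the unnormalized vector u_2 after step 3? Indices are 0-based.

Step 1: u_0 = a_0 = (3, -3, 1).
Step 2: u_1 = a_1 − (-12/19)·u_0 = (-2/19, 2/19, 12/19).
Step 3: u_2 = a_2 − (-12/19)·u_0 − (-15/4)·u_1 = (1/2, 1/2, 0).

u_2 = (1/2, 1/2, 0)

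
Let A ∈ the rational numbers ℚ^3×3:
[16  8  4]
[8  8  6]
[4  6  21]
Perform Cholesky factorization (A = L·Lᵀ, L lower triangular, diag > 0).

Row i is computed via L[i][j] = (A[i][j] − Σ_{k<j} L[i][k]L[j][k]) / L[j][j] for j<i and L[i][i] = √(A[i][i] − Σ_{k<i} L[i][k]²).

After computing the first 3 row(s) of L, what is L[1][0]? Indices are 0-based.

L[1][0] = 2

Step 1: L[0][0] = √(16) = 4.
  L[1][0] = (8) / L[0][0] = 2.
Step 2: L[1][1] = √(4) = 2.
  L[2][0] = (4) / L[0][0] = 1.
  L[2][1] = (4) / L[1][1] = 2.
Step 3: L[2][2] = √(16) = 4.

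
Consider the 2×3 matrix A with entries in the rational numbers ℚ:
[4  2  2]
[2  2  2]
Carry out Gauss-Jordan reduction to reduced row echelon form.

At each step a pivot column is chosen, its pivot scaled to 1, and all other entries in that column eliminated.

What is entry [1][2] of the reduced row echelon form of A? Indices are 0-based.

step 1: normalize row 0 (÷4) = (1, 1/2, 1/2)
  row 1: subtract 2×row0 = (0, 1, 1)
step 2: normalize row 1 (÷1) = (0, 1, 1)
  row 0: subtract 1/2×row1 = (1, 0, 0)

M[1][2] = 1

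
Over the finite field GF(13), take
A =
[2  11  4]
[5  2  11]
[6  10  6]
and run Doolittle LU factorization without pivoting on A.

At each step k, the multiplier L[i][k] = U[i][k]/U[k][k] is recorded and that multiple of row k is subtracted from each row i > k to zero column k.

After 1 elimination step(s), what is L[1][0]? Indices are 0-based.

Step 1: pivot at (0,0) is 2.
  row1 ← row1 − (9)·row0  ⇒  L[1][0]=9, U row1=(0, 7, 1)
  row2 ← row2 − (3)·row0  ⇒  L[2][0]=3, U row2=(0, 3, 7)

L[1][0] = 9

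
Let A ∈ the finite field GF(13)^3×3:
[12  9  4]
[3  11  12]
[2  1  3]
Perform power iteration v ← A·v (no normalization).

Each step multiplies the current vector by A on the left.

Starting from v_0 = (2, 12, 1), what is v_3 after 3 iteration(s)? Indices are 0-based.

v_0 = (2, 12, 1).
v_1 = A·v_0 = (6, 7, 6).
v_2 = A·v_1 = (3, 11, 11).
v_3 = A·v_2 = (10, 2, 11).

v_3 = (10, 2, 11)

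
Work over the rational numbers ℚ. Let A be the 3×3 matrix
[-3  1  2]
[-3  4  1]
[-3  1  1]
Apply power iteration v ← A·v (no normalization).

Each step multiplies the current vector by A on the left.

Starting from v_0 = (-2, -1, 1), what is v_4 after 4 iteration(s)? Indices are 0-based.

v_0 = (-2, -1, 1).
v_1 = A·v_0 = (7, 3, 6).
v_2 = A·v_1 = (-6, -3, -12).
v_3 = A·v_2 = (-9, -6, 3).
v_4 = A·v_3 = (27, 6, 24).

v_4 = (27, 6, 24)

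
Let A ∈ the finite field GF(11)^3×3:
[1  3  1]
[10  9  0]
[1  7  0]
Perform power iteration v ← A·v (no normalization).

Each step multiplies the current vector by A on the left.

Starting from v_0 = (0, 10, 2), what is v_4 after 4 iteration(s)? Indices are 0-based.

v_0 = (0, 10, 2).
v_1 = A·v_0 = (10, 2, 4).
v_2 = A·v_1 = (9, 8, 2).
v_3 = A·v_2 = (2, 8, 10).
v_4 = A·v_3 = (3, 4, 3).

v_4 = (3, 4, 3)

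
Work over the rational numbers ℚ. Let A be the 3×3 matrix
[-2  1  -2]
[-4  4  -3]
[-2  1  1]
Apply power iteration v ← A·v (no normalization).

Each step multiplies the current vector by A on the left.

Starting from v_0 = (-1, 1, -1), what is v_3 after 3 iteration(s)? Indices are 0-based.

v_3 = (18, 75, 27)

v_0 = (-1, 1, -1).
v_1 = A·v_0 = (5, 11, 2).
v_2 = A·v_1 = (-3, 18, 3).
v_3 = A·v_2 = (18, 75, 27).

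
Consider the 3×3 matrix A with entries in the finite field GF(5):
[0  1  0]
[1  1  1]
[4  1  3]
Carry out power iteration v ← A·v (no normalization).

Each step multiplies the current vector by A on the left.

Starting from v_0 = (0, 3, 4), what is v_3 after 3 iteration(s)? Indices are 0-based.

v_0 = (0, 3, 4).
v_1 = A·v_0 = (3, 2, 0).
v_2 = A·v_1 = (2, 0, 4).
v_3 = A·v_2 = (0, 1, 0).

v_3 = (0, 1, 0)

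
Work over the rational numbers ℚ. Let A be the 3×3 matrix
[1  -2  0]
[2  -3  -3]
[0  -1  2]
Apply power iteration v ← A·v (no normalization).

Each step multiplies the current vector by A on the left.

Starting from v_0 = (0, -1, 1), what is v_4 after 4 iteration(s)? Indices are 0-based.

v_0 = (0, -1, 1).
v_1 = A·v_0 = (2, 0, 3).
v_2 = A·v_1 = (2, -5, 6).
v_3 = A·v_2 = (12, 1, 17).
v_4 = A·v_3 = (10, -30, 33).

v_4 = (10, -30, 33)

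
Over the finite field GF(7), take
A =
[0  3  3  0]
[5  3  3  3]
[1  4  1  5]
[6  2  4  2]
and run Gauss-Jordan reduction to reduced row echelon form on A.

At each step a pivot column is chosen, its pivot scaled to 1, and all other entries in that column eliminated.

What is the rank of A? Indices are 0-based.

rank = 4

[1] R0 <-> R1
[1] R0 /= 5  ⇒  (1, 2, 2, 2)
     R2 -= 1·R0  ⇒  (0, 2, 6, 3)
     R3 -= 6·R0  ⇒  (0, 4, 6, 4)
[2] R1 /= 3  ⇒  (0, 1, 1, 0)
     R0 -= 2·R1  ⇒  (1, 0, 0, 2)
     R2 -= 2·R1  ⇒  (0, 0, 4, 3)
     R3 -= 4·R1  ⇒  (0, 0, 2, 4)
[3] R2 /= 4  ⇒  (0, 0, 1, 6)
     R1 -= 1·R2  ⇒  (0, 1, 0, 1)
     R3 -= 2·R2  ⇒  (0, 0, 0, 6)
[4] R3 /= 6  ⇒  (0, 0, 0, 1)
     R0 -= 2·R3  ⇒  (1, 0, 0, 0)
     R1 -= 1·R3  ⇒  (0, 1, 0, 0)
     R2 -= 6·R3  ⇒  (0, 0, 1, 0)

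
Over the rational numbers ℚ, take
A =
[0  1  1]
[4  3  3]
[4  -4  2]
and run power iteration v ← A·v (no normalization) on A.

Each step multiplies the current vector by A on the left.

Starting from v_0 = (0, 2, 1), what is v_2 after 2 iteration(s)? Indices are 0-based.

v_2 = (3, 21, -36)

v_0 = (0, 2, 1).
v_1 = A·v_0 = (3, 9, -6).
v_2 = A·v_1 = (3, 21, -36).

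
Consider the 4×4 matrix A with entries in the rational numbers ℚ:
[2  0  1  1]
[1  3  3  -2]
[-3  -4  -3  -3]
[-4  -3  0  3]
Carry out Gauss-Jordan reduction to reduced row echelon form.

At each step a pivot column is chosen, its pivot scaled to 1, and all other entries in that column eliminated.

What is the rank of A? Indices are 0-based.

rank = 4

step 1: normalize row 0 (÷2) = (1, 0, 1/2, 1/2)
  row 1: subtract 1×row0 = (0, 3, 5/2, -5/2)
  row 2: subtract -3×row0 = (0, -4, -3/2, -3/2)
  row 3: subtract -4×row0 = (0, -3, 2, 5)
step 2: normalize row 1 (÷3) = (0, 1, 5/6, -5/6)
  row 2: subtract -4×row1 = (0, 0, 11/6, -29/6)
  row 3: subtract -3×row1 = (0, 0, 9/2, 5/2)
step 3: normalize row 2 (÷11/6) = (0, 0, 1, -29/11)
  row 0: subtract 1/2×row2 = (1, 0, 0, 20/11)
  row 1: subtract 5/6×row2 = (0, 1, 0, 15/11)
  row 3: subtract 9/2×row2 = (0, 0, 0, 158/11)
step 4: normalize row 3 (÷158/11) = (0, 0, 0, 1)
  row 0: subtract 20/11×row3 = (1, 0, 0, 0)
  row 1: subtract 15/11×row3 = (0, 1, 0, 0)
  row 2: subtract -29/11×row3 = (0, 0, 1, 0)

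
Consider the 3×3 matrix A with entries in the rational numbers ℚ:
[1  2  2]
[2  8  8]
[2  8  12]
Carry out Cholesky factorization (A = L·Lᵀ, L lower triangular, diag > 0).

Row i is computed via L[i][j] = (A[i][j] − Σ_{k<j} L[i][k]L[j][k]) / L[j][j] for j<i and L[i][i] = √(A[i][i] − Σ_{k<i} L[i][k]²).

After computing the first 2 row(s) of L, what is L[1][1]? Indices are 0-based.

L[1][1] = 2

Step 1: L[0][0] = √(1) = 1.
  L[1][0] = (2) / L[0][0] = 2.
Step 2: L[1][1] = √(4) = 2.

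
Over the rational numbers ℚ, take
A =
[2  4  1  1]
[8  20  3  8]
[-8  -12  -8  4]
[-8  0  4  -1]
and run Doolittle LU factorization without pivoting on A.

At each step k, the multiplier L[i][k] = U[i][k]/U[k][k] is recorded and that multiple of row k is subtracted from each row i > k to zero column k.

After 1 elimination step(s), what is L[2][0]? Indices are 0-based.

L[2][0] = -4

k=0: U[0][0]=2
  eliminate (1,0): mult=4, new row 1: (0, 4, -1, 4); set L[1][0]=4
  eliminate (2,0): mult=-4, new row 2: (0, 4, -4, 8); set L[2][0]=-4
  eliminate (3,0): mult=-4, new row 3: (0, 16, 8, 3); set L[3][0]=-4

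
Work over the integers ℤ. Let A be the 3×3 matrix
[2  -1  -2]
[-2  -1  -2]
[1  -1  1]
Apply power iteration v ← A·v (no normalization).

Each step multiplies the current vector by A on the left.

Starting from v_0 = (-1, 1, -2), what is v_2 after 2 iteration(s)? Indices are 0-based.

v_0 = (-1, 1, -2).
v_1 = A·v_0 = (1, 5, -4).
v_2 = A·v_1 = (5, 1, -8).

v_2 = (5, 1, -8)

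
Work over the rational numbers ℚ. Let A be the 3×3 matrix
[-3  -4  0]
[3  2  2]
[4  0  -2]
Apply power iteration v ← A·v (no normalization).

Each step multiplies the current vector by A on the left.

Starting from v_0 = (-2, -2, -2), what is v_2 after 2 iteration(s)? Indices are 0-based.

v_0 = (-2, -2, -2).
v_1 = A·v_0 = (14, -14, -4).
v_2 = A·v_1 = (14, 6, 64).

v_2 = (14, 6, 64)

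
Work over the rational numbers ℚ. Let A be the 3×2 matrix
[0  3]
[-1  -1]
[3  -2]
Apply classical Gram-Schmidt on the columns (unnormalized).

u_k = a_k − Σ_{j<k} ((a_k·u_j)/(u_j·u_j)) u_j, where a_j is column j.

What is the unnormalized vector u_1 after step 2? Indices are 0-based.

u_1 = (3, -3/2, -1/2)

Step 1: u_0 = a_0 = (0, -1, 3).
Step 2: u_1 = a_1 − (-1/2)·u_0 = (3, -3/2, -1/2).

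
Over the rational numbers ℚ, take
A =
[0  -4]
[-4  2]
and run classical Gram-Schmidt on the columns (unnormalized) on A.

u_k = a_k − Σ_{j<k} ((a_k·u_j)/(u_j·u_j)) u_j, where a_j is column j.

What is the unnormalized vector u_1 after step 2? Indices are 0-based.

Step 1: u_0 = a_0 = (0, -4).
Step 2: u_1 = a_1 − (-1/2)·u_0 = (-4, 0).

u_1 = (-4, 0)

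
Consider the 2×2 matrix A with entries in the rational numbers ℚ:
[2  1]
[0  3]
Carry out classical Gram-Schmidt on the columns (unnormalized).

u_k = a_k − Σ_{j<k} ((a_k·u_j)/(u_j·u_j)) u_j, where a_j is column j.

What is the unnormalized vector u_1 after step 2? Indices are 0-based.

u_1 = (0, 3)

Step 1: u_0 = a_0 = (2, 0).
Step 2: u_1 = a_1 − (1/2)·u_0 = (0, 3).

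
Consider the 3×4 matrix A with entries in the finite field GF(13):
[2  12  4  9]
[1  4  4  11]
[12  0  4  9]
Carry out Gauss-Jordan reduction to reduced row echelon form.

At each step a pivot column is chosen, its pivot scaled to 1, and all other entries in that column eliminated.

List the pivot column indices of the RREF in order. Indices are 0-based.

step 1: normalize row 0 (÷2) = (1, 6, 2, 11)
  row 1: subtract 1×row0 = (0, 11, 2, 0)
  row 2: subtract 12×row0 = (0, 6, 6, 7)
step 2: normalize row 1 (÷11) = (0, 1, 12, 0)
  row 0: subtract 6×row1 = (1, 0, 8, 11)
  row 2: subtract 6×row1 = (0, 0, 12, 7)
step 3: normalize row 2 (÷12) = (0, 0, 1, 6)
  row 0: subtract 8×row2 = (1, 0, 0, 2)
  row 1: subtract 12×row2 = (0, 1, 0, 6)

pivot columns: 0, 1, 2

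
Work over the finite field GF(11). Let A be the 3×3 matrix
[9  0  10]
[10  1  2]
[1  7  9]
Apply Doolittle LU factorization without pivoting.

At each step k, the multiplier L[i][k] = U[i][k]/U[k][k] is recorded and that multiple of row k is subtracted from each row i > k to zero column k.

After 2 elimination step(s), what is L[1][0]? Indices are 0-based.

L[1][0] = 6

k=0: U[0][0]=9
  eliminate (1,0): mult=6, new row 1: (0, 1, 8); set L[1][0]=6
  eliminate (2,0): mult=5, new row 2: (0, 7, 3); set L[2][0]=5
k=1: U[1][1]=1
  eliminate (2,1): mult=7, new row 2: (0, 0, 2); set L[2][1]=7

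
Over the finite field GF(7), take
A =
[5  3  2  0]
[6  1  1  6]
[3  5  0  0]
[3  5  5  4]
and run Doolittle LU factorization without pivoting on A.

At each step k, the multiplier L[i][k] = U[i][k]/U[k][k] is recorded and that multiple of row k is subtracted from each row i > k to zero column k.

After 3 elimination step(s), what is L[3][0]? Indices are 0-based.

k=0: U[0][0]=5
  eliminate (1,0): mult=4, new row 1: (0, 3, 0, 6); set L[1][0]=4
  eliminate (2,0): mult=2, new row 2: (0, 6, 3, 0); set L[2][0]=2
  eliminate (3,0): mult=2, new row 3: (0, 6, 1, 4); set L[3][0]=2
k=1: U[1][1]=3
  eliminate (2,1): mult=2, new row 2: (0, 0, 3, 2); set L[2][1]=2
  eliminate (3,1): mult=2, new row 3: (0, 0, 1, 6); set L[3][1]=2
k=2: U[2][2]=3
  eliminate (3,2): mult=5, new row 3: (0, 0, 0, 3); set L[3][2]=5

L[3][0] = 2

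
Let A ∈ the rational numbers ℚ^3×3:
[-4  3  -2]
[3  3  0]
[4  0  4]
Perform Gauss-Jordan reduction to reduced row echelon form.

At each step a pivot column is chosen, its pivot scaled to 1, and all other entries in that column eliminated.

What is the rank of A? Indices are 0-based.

pivot(0,0)=-4: scale R0 → (1, -3/4, 1/2)
  clear (1,0): R1 −= (3)R0 → (0, 21/4, -3/2)
  clear (2,0): R2 −= (4)R0 → (0, 3, 2)
pivot(1,1)=21/4: scale R1 → (0, 1, -2/7)
  clear (0,1): R0 −= (-3/4)R1 → (1, 0, 2/7)
  clear (2,1): R2 −= (3)R1 → (0, 0, 20/7)
pivot(2,2)=20/7: scale R2 → (0, 0, 1)
  clear (0,2): R0 −= (2/7)R2 → (1, 0, 0)
  clear (1,2): R1 −= (-2/7)R2 → (0, 1, 0)

rank = 3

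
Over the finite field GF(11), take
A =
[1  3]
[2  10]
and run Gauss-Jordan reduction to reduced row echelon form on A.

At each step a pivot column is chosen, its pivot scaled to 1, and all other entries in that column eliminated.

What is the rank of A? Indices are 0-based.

rank = 2

[1] R0 /= 1  ⇒  (1, 3)
     R1 -= 2·R0  ⇒  (0, 4)
[2] R1 /= 4  ⇒  (0, 1)
     R0 -= 3·R1  ⇒  (1, 0)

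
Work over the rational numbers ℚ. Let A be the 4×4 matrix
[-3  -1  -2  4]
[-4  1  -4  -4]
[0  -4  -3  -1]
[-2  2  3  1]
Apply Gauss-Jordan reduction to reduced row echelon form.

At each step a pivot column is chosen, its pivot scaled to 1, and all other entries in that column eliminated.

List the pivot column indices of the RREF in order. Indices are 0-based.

[1] R0 /= -3  ⇒  (1, 1/3, 2/3, -4/3)
     R1 -= -4·R0  ⇒  (0, 7/3, -4/3, -28/3)
     R3 -= -2·R0  ⇒  (0, 8/3, 13/3, -5/3)
[2] R1 /= 7/3  ⇒  (0, 1, -4/7, -4)
     R0 -= 1/3·R1  ⇒  (1, 0, 6/7, 0)
     R2 -= -4·R1  ⇒  (0, 0, -37/7, -17)
     R3 -= 8/3·R1  ⇒  (0, 0, 41/7, 9)
[3] R2 /= -37/7  ⇒  (0, 0, 1, 119/37)
     R0 -= 6/7·R2  ⇒  (1, 0, 0, -102/37)
     R1 -= -4/7·R2  ⇒  (0, 1, 0, -80/37)
     R3 -= 41/7·R2  ⇒  (0, 0, 0, -364/37)
[4] R3 /= -364/37  ⇒  (0, 0, 0, 1)
     R0 -= -102/37·R3  ⇒  (1, 0, 0, 0)
     R1 -= -80/37·R3  ⇒  (0, 1, 0, 0)
     R2 -= 119/37·R3  ⇒  (0, 0, 1, 0)

pivot columns: 0, 1, 2, 3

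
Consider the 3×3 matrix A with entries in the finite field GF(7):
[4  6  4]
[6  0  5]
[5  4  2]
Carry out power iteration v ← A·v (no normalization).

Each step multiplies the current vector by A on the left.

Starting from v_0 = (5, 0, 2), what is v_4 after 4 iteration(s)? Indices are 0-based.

v_4 = (0, 6, 5)

v_0 = (5, 0, 2).
v_1 = A·v_0 = (0, 5, 1).
v_2 = A·v_1 = (6, 5, 1).
v_3 = A·v_2 = (2, 6, 3).
v_4 = A·v_3 = (0, 6, 5).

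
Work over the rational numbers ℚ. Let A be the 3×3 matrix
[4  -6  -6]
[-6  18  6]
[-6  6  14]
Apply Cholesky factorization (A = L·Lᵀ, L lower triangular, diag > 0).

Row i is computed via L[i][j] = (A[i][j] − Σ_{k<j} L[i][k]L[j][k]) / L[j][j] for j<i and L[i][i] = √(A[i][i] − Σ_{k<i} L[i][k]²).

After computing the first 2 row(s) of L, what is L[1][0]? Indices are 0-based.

L[1][0] = -3

Step 1: L[0][0] = √(4) = 2.
  L[1][0] = (-6) / L[0][0] = -3.
Step 2: L[1][1] = √(9) = 3.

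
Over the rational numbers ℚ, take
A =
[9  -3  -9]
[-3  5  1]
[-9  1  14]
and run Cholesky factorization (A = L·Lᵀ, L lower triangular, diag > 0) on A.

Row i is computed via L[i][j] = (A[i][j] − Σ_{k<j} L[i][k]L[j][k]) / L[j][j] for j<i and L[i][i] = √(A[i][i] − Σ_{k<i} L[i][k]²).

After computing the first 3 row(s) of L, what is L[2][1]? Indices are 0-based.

Step 1: L[0][0] = √(9) = 3.
  L[1][0] = (-3) / L[0][0] = -1.
Step 2: L[1][1] = √(4) = 2.
  L[2][0] = (-9) / L[0][0] = -3.
  L[2][1] = (-2) / L[1][1] = -1.
Step 3: L[2][2] = √(4) = 2.

L[2][1] = -1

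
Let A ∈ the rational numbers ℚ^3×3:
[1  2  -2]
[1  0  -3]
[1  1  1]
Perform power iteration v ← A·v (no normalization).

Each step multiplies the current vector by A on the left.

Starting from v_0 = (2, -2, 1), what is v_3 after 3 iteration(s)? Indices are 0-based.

v_0 = (2, -2, 1).
v_1 = A·v_0 = (-4, -1, 1).
v_2 = A·v_1 = (-8, -7, -4).
v_3 = A·v_2 = (-14, 4, -19).

v_3 = (-14, 4, -19)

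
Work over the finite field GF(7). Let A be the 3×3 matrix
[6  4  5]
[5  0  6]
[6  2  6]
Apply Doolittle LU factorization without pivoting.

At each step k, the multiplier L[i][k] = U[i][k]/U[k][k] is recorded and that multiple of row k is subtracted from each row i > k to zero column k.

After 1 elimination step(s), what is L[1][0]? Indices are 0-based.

[col 0] pivot 6
  R1 -= 2*R0 → (0, 6, 3)  (L[1][0] := 2)
  R2 -= 1*R0 → (0, 5, 1)  (L[2][0] := 1)

L[1][0] = 2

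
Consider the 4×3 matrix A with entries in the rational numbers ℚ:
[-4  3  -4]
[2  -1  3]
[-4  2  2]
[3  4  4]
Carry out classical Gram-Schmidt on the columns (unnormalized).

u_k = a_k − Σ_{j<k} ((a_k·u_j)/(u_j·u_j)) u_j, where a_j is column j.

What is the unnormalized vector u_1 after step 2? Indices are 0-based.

u_1 = (19/9, -5/9, 10/9, 14/3)

Step 1: u_0 = a_0 = (-4, 2, -4, 3).
Step 2: u_1 = a_1 − (-2/9)·u_0 = (19/9, -5/9, 10/9, 14/3).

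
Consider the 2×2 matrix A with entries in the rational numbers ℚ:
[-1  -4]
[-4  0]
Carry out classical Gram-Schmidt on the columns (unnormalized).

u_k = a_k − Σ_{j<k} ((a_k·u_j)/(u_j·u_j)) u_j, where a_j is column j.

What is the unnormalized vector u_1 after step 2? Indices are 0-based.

Step 1: u_0 = a_0 = (-1, -4).
Step 2: u_1 = a_1 − (4/17)·u_0 = (-64/17, 16/17).

u_1 = (-64/17, 16/17)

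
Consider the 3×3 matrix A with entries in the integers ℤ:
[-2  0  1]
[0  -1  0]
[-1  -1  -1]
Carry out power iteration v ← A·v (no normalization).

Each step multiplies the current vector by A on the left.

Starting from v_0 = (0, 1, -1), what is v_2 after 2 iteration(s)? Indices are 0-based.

v_2 = (2, 1, 2)

v_0 = (0, 1, -1).
v_1 = A·v_0 = (-1, -1, 0).
v_2 = A·v_1 = (2, 1, 2).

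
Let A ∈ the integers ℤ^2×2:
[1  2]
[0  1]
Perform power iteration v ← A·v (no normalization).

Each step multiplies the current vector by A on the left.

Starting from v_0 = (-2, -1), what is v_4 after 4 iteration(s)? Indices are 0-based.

v_0 = (-2, -1).
v_1 = A·v_0 = (-4, -1).
v_2 = A·v_1 = (-6, -1).
v_3 = A·v_2 = (-8, -1).
v_4 = A·v_3 = (-10, -1).

v_4 = (-10, -1)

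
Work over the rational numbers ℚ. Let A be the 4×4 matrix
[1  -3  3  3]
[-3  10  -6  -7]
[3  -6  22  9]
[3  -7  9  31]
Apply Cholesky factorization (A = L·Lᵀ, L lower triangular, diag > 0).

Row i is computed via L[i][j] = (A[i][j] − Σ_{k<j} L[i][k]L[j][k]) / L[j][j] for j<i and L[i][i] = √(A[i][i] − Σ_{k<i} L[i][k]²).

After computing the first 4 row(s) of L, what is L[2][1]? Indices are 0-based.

Step 1: L[0][0] = √(1) = 1.
  L[1][0] = (-3) / L[0][0] = -3.
Step 2: L[1][1] = √(1) = 1.
  L[2][0] = (3) / L[0][0] = 3.
  L[2][1] = (3) / L[1][1] = 3.
Step 3: L[2][2] = √(4) = 2.
  L[3][0] = (3) / L[0][0] = 3.
  L[3][1] = (2) / L[1][1] = 2.
  L[3][2] = (-6) / L[2][2] = -3.
Step 4: L[3][3] = √(9) = 3.

L[2][1] = 3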